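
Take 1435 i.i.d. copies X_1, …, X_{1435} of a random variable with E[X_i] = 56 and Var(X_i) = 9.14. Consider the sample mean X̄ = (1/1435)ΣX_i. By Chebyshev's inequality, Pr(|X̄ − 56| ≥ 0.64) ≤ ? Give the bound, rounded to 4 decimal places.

Var(X̄) = Var(X_i)/n = 9.14/1435 = 0.0063693.
Chebyshev: Pr(|X̄ − 56| ≥ 0.64) ≤ Var(X̄)/(0.64)² = 9.14/(1435·0.64²) = 0.0156.

0.0156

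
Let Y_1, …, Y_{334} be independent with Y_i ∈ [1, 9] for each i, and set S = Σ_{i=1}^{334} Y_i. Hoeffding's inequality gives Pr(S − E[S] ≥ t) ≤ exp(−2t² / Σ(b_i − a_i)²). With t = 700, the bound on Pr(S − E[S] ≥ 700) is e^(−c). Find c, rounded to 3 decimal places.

45.846

Σ(b_i − a_i)² = 334·(8)² = 21376.
c = 2t²/21376 = 2·700²/21376 = 45.8458.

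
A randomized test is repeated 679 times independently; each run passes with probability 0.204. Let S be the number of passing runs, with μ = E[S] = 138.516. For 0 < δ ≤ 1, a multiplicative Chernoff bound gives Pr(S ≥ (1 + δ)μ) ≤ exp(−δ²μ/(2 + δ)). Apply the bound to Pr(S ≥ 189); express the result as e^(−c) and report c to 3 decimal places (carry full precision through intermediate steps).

7.782

Write 189 = (1 + δ)μ, so δ = 189/138.516 − 1 = 0.3644633…
Then the exponent is δ²μ/(2 + δ) = (189 − μ)² / (μ·(2 + δ)) = 7.781709.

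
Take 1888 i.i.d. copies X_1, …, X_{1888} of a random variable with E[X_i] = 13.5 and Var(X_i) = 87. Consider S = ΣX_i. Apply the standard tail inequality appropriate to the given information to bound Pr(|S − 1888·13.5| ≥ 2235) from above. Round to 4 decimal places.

With mean and variance of each term known, Chebyshev's inequality bounds the deviation of the sum (or sample mean).
Var(S) = n·Var(X_i) = 1888·87 = 164256.
Chebyshev: Pr(|S − 1888·13.5| ≥ 2235) ≤ Var(S)/2235² = 164256/4995225 = 0.0329.

0.0329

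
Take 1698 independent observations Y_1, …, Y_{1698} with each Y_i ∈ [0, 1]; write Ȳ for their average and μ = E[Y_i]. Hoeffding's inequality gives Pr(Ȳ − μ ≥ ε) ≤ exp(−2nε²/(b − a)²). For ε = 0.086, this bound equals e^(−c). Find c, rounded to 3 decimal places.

25.117

c = 2nε²/(b − a)² = 2·1698·0.086² / 1² = 25.1168.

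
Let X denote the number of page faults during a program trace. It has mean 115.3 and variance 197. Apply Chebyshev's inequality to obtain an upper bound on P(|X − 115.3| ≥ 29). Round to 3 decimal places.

Chebyshev: P(|X − μ| ≥ t) ≤ Var(X)/t².
Bound = 197 / 841 = 0.2342.

0.234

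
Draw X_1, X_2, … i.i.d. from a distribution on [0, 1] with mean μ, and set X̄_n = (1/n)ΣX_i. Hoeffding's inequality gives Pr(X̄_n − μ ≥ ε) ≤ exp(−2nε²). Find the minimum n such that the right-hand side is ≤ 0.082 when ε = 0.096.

136

Require exp(−2nε²) ≤ 0.082, i.e. 2nε² ≥ ln(1/0.082) = 2.501036.
So n ≥ 2.501036 / (2·0.096²) = 135.690.
The smallest integer n is 136.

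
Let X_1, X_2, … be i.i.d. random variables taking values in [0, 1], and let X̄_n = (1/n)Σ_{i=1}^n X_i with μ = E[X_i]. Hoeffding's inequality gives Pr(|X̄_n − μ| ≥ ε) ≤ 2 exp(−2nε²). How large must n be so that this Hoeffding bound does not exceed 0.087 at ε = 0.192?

43

Require 2·exp(−2nε²) ≤ 0.087, i.e. 2nε² ≥ ln(2/0.087) = 3.134994.
So n ≥ 3.134994 / (2·0.192²) = 42.521.
The smallest integer n is 43.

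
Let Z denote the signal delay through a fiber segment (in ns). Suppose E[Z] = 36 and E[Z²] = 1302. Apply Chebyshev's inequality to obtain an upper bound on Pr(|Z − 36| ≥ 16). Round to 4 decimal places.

Var(Z) = E[Z²] − (E[Z])² = 1302 − 1296 = 6.
Chebyshev's inequality: Pr(|Z − μ| ≥ t) ≤ Var(Z)/t² = 6/256 = 0.0234.

0.0234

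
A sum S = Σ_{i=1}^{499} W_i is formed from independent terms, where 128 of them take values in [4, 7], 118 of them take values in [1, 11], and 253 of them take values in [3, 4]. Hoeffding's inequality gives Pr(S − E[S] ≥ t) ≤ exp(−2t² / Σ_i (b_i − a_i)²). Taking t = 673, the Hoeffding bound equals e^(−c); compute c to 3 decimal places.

Σ(b_i − a_i)² = 128·3² + 118·10² + 253·1² = 13205.
c = 2t² / 13205 = 2·673² / 13205 = 68.5996.

68.600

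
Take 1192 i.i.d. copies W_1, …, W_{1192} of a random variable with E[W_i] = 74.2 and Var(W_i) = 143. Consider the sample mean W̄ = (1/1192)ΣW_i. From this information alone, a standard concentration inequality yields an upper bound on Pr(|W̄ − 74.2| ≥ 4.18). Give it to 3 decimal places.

With mean and variance of each term known, Chebyshev's inequality bounds the deviation of the sum (or sample mean).
Var(W̄) = Var(W_i)/n = 143/1192 = 0.11997.
Chebyshev: Pr(|W̄ − 74.2| ≥ 4.18) ≤ Var(W̄)/(4.18)² = 143/(1192·4.18²) = 0.0069.

0.007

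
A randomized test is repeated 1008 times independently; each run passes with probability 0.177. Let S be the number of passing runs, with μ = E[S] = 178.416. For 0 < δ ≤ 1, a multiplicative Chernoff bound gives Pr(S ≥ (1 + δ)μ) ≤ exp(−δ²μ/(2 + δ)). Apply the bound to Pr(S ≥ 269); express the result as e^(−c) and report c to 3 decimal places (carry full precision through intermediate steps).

18.340

Write 269 = (1 + δ)μ, so δ = 269/178.416 − 1 = 0.5077123…
Then the exponent is δ²μ/(2 + δ) = (269 − μ)² / (μ·(2 + δ)) = 18.339668.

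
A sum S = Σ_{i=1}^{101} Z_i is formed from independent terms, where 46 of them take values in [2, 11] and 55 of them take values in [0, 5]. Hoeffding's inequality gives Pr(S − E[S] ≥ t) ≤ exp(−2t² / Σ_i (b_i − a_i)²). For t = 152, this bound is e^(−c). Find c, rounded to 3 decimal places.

Σ(b_i − a_i)² = 46·9² + 55·5² = 5101.
c = 2t² / 5101 = 2·152² / 5101 = 9.0586.

9.059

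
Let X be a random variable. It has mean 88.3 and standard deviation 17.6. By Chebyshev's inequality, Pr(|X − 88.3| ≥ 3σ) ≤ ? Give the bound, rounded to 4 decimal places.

0.1111

Chebyshev: Pr(|X − μ| ≥ t) ≤ Var(X)/t².
Var(X) = σ² = 17.6² = 309.76.
t = 3·17.6 = 52.8.
Bound = 309.76 / 2787.84 = 0.1111.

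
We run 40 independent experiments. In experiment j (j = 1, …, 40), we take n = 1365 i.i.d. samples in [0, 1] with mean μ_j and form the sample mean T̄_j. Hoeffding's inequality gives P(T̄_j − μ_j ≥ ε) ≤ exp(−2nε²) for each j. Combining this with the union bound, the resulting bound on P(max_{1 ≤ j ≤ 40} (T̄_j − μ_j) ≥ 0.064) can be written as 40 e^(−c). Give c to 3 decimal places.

11.182

Union bound over the 40 events: P(max_{1 ≤ j ≤ 40} (T̄_j − μ_j) ≥ 0.064) ≤ 40·exp(−2nε²) = 40 exp(−2·1365·0.064²).
So c = 2·1365·0.064² = 11.1821.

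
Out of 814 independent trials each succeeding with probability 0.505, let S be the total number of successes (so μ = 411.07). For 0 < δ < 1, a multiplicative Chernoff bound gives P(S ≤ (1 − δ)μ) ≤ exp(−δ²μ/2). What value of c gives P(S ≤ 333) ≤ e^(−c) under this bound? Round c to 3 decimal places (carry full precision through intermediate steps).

7.413

Write 333 = (1 − δ)μ, so δ = 1 − 333/411.07 = 0.189919…
Then the exponent is δ²μ/2 = (μ − 333)²/(2μ) = 7.413488.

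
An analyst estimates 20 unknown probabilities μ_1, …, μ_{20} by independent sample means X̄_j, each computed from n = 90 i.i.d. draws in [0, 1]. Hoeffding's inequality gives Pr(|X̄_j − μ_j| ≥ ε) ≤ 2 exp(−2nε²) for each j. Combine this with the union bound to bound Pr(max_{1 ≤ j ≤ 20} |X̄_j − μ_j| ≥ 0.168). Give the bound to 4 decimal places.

Per-experiment Hoeffding bound: 2·exp(−2·90·0.168²) = 2·exp(−5.08032) = 0.012436.
Union bound over 20 events: 20·0.012436 = 0.24872.

0.2487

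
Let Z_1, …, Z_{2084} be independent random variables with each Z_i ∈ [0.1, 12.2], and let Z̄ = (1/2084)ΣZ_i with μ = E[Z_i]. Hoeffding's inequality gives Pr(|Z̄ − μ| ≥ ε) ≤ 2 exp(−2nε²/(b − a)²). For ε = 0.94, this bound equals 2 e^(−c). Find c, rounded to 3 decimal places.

c = 2nε²/(b − a)² = 2·2084·0.94² / 12.1² = 25.1543.

25.154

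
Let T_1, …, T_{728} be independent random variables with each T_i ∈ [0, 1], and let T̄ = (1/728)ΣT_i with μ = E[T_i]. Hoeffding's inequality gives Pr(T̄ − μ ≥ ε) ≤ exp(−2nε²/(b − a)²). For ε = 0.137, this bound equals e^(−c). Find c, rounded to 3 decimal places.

27.328

c = 2nε²/(b − a)² = 2·728·0.137² / 1² = 27.3277.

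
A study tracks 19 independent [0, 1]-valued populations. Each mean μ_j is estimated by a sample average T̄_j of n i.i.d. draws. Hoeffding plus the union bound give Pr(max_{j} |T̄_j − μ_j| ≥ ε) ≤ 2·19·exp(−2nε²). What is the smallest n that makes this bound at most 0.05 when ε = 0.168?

118

Need 2·19·exp(−2nε²) ≤ 0.05, i.e. exp(−2nε²) ≤ 0.05/38.
So 2nε² ≥ ln(38/0.05) = 6.633318.
Hence n ≥ 6.633318/(2·0.168²) = 117.512.
The smallest integer n is 118.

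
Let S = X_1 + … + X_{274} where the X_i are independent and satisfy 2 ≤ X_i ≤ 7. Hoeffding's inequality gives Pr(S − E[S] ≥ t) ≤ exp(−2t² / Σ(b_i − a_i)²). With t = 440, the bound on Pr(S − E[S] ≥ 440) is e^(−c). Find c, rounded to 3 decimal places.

Σ(b_i − a_i)² = 274·(5)² = 6850.
c = 2t²/6850 = 2·440²/6850 = 56.5255.

56.526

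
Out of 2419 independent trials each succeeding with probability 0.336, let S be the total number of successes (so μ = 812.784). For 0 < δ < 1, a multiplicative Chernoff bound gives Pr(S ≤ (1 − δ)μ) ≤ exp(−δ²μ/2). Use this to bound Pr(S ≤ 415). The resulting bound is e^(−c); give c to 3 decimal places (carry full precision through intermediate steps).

Write 415 = (1 − δ)μ, so δ = 1 − 415/812.784 = 0.4894092…
Then the exponent is δ²μ/2 = (μ − 415)²/(2μ) = 97.339583.

97.340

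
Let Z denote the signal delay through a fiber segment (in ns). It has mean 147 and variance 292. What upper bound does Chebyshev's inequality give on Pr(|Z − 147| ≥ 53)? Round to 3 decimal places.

Chebyshev: Pr(|Z − μ| ≥ t) ≤ Var(Z)/t².
Bound = 292 / 2809 = 0.1040.

0.104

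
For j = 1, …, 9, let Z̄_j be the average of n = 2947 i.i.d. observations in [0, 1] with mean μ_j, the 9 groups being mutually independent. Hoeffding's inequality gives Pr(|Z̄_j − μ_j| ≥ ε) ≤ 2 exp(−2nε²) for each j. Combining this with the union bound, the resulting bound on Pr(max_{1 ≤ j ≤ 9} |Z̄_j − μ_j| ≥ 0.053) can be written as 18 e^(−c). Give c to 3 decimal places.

16.556

Union bound over the 9 events: Pr(max_{1 ≤ j ≤ 9} |Z̄_j − μ_j| ≥ 0.053) ≤ 9·2·exp(−2nε²) = 18 exp(−2·2947·0.053²).
So c = 2·2947·0.053² = 16.5562.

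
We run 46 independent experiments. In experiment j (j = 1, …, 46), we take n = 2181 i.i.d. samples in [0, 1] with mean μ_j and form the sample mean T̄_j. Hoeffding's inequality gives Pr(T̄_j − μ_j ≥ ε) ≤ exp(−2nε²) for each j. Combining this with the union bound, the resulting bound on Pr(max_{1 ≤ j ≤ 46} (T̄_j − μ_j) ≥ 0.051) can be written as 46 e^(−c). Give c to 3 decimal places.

11.346

Union bound over the 46 events: Pr(max_{1 ≤ j ≤ 46} (T̄_j − μ_j) ≥ 0.051) ≤ 46·exp(−2nε²) = 46 exp(−2·2181·0.051²).
So c = 2·2181·0.051² = 11.3456.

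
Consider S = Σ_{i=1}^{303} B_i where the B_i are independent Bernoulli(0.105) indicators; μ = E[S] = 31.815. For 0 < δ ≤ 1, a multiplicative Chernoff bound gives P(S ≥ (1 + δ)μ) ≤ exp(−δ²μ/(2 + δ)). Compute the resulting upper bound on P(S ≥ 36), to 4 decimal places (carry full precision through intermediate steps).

Write 36 = (1 + δ)μ, so δ = 36/31.815 − 1 = 0.1315417…
Then the exponent is δ²μ/(2 + δ) = (36 − μ)² / (μ·(2 + δ)) = 0.258265.
Bound = exp(−0.258265) = 0.77239.

0.7724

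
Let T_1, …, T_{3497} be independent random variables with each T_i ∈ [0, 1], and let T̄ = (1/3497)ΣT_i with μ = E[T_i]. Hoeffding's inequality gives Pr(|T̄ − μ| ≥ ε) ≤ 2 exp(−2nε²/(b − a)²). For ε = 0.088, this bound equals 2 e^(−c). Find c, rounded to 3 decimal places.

c = 2nε²/(b − a)² = 2·3497·0.088² / 1² = 54.1615.

54.162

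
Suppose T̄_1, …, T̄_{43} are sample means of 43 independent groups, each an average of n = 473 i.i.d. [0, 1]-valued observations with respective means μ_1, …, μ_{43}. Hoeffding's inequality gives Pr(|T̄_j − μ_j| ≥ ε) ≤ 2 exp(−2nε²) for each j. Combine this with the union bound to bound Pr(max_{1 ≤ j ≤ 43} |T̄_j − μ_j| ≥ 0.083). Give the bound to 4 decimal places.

Per-experiment Hoeffding bound: 2·exp(−2·473·0.083²) = 2·exp(−6.51699) = 0.0029562.
Union bound over 43 events: 43·0.0029562 = 0.12712.

0.1271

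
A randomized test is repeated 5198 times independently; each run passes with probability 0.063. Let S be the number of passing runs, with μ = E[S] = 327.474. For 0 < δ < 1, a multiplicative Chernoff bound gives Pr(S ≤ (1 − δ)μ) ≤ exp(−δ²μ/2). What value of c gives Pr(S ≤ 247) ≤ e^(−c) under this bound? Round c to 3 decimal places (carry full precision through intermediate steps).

Write 247 = (1 − δ)μ, so δ = 1 − 247/327.474 = 0.2457416…
Then the exponent is δ²μ/2 = (μ − 247)²/(2μ) = 9.887907.

9.888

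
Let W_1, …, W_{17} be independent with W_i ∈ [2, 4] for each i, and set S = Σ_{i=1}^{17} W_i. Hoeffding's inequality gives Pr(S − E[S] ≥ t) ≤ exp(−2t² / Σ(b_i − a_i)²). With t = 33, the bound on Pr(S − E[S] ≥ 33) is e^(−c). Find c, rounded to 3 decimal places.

32.029

Σ(b_i − a_i)² = 17·(2)² = 68.
c = 2t²/68 = 2·33²/68 = 32.0294.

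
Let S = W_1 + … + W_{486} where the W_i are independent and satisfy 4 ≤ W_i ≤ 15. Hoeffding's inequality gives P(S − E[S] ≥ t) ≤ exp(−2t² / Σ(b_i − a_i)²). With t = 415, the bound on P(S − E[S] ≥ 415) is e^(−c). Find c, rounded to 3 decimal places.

5.857

Σ(b_i − a_i)² = 486·(11)² = 58806.
c = 2t²/58806 = 2·415²/58806 = 5.8574.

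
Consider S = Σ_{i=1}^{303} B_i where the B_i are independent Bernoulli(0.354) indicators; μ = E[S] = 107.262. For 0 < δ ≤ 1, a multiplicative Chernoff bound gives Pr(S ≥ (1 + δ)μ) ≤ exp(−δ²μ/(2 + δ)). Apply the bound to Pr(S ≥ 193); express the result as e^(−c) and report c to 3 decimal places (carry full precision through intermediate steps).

Write 193 = (1 + δ)μ, so δ = 193/107.262 − 1 = 0.7993325…
Then the exponent is δ²μ/(2 + δ) = (193 − μ)² / (μ·(2 + δ)) = 24.481968.

24.482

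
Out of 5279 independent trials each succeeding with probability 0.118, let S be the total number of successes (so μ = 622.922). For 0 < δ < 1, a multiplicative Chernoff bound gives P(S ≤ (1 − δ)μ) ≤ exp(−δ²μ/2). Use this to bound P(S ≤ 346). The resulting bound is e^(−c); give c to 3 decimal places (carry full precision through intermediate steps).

Write 346 = (1 − δ)μ, so δ = 1 − 346/622.922 = 0.4445533…
Then the exponent is δ²μ/2 = (μ − 346)²/(2μ) = 61.553288.

61.553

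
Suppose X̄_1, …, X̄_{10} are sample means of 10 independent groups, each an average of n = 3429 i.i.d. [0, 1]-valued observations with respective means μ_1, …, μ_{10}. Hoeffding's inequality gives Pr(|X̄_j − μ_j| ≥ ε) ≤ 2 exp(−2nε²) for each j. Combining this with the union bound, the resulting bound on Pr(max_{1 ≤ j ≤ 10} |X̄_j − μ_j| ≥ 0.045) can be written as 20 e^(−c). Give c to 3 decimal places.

Union bound over the 10 events: Pr(max_{1 ≤ j ≤ 10} |X̄_j − μ_j| ≥ 0.045) ≤ 10·2·exp(−2nε²) = 20 exp(−2·3429·0.045²).
So c = 2·3429·0.045² = 13.8874.

13.887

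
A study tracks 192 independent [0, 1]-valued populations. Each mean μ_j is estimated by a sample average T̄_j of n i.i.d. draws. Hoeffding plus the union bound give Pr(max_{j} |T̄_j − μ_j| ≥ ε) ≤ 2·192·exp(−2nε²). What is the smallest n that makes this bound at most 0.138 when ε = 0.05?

Need 2·192·exp(−2nε²) ≤ 0.138, i.e. exp(−2nε²) ≤ 0.138/384.
So 2nε² ≥ ln(384/0.138) = 7.931144.
Hence n ≥ 7.931144/(2·0.05²) = 1586.229.
The smallest integer n is 1587.

1587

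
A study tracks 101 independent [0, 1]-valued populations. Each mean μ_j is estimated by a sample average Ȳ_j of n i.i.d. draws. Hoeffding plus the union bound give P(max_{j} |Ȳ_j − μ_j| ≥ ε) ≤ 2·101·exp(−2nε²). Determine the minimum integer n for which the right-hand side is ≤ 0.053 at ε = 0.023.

Need 2·101·exp(−2nε²) ≤ 0.053, i.e. exp(−2nε²) ≤ 0.053/202.
So 2nε² ≥ ln(202/0.053) = 8.245731.
Hence n ≥ 8.245731/(2·0.023²) = 7793.697.
The smallest integer n is 7794.

7794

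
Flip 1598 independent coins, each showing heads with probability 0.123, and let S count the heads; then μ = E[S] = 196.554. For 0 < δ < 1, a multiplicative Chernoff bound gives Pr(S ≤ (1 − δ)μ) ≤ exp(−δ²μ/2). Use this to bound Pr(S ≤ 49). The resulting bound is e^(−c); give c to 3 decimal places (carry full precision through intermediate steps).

55.385

Write 49 = (1 − δ)μ, so δ = 1 − 49/196.554 = 0.7507046…
Then the exponent is δ²μ/2 = (μ − 49)²/(2μ) = 55.384736.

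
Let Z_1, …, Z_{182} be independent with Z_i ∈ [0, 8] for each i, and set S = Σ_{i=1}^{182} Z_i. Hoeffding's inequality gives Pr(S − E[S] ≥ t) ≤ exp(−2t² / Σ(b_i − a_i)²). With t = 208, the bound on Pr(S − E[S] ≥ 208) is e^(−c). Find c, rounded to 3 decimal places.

7.429

Σ(b_i − a_i)² = 182·(8)² = 11648.
c = 2t²/11648 = 2·208²/11648 = 7.4286.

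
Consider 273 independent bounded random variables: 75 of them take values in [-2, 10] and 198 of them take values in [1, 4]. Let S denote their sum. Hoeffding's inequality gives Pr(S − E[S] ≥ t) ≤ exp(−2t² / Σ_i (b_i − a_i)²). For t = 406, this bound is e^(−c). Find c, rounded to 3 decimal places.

26.202

Σ(b_i − a_i)² = 75·12² + 198·3² = 12582.
c = 2t² / 12582 = 2·406² / 12582 = 26.2019.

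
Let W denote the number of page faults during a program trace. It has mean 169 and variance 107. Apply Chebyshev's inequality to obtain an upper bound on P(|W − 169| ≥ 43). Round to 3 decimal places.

0.058

Chebyshev: P(|W − μ| ≥ t) ≤ Var(W)/t².
Bound = 107 / 1849 = 0.0579.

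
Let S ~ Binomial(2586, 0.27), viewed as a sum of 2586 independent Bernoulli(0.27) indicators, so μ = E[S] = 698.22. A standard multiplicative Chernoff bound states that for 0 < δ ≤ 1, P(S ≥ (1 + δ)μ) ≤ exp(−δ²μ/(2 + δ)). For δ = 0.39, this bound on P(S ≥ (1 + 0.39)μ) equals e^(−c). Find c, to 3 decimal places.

44.435

c = δ²μ/(2 + δ) = 0.39²·698.22/(2 + 0.39) = 44.4348.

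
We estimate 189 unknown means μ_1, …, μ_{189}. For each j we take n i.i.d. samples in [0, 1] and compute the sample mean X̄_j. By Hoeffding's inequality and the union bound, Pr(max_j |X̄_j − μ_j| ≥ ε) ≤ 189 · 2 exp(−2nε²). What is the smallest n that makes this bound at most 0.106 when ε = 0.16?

Need 2·189·exp(−2nε²) ≤ 0.106, i.e. exp(−2nε²) ≤ 0.106/378.
So 2nε² ≥ ln(378/0.106) = 8.179210.
Hence n ≥ 8.179210/(2·0.16²) = 159.750.
The smallest integer n is 160.

160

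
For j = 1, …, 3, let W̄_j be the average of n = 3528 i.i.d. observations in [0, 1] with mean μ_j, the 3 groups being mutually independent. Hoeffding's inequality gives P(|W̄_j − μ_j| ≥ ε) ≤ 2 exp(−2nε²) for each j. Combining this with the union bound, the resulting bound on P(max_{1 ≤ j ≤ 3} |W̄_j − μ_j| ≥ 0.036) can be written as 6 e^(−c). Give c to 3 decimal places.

Union bound over the 3 events: P(max_{1 ≤ j ≤ 3} |W̄_j − μ_j| ≥ 0.036) ≤ 3·2·exp(−2nε²) = 6 exp(−2·3528·0.036²).
So c = 2·3528·0.036² = 9.1446.

9.145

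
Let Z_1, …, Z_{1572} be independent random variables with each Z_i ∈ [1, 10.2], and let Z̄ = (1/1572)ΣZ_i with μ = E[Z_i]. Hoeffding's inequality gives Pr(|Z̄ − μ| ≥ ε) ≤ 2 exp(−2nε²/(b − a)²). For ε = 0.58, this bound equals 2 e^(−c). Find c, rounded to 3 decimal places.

c = 2nε²/(b − a)² = 2·1572·0.58² / 9.2² = 12.4958.

12.496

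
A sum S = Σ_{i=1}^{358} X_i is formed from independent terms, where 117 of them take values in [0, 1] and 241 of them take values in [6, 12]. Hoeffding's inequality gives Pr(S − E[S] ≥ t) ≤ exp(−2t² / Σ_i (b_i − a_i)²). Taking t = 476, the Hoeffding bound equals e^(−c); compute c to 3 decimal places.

Σ(b_i − a_i)² = 117·1² + 241·6² = 8793.
c = 2t² / 8793 = 2·476² / 8793 = 51.5355.

51.536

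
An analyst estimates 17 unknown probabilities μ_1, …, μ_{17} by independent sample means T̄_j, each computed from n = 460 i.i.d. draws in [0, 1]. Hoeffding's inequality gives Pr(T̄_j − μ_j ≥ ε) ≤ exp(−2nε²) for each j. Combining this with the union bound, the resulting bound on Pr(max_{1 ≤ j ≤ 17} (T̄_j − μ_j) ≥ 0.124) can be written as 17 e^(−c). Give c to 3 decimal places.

Union bound over the 17 events: Pr(max_{1 ≤ j ≤ 17} (T̄_j − μ_j) ≥ 0.124) ≤ 17·exp(−2nε²) = 17 exp(−2·460·0.124²).
So c = 2·460·0.124² = 14.1459.

14.146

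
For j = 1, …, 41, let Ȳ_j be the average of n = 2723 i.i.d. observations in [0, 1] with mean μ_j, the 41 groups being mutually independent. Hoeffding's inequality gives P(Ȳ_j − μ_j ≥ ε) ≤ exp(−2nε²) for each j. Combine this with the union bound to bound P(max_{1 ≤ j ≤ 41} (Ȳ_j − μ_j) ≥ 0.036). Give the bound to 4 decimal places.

Per-experiment Hoeffding bound: exp(−2·2723·0.036²) = exp(−7.05802) = 0.00086048.
Union bound over 41 events: 41·0.00086048 = 0.03528.

0.0353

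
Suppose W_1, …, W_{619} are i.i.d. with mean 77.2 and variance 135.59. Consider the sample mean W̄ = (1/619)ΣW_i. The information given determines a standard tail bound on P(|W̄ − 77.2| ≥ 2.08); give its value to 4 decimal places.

0.0506

With mean and variance of each term known, Chebyshev's inequality bounds the deviation of the sum (or sample mean).
Var(W̄) = Var(W_i)/n = 135.59/619 = 0.21905.
Chebyshev: P(|W̄ − 77.2| ≥ 2.08) ≤ Var(W̄)/(2.08)² = 135.59/(619·2.08²) = 0.0506.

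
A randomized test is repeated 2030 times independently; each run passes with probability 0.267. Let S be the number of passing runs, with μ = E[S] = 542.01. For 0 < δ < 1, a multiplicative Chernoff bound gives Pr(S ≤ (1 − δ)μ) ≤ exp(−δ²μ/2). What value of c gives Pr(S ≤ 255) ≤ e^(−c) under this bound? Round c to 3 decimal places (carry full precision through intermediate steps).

75.990

Write 255 = (1 − δ)μ, so δ = 1 − 255/542.01 = 0.529529…
Then the exponent is δ²μ/2 = (μ − 255)²/(2μ) = 75.990056.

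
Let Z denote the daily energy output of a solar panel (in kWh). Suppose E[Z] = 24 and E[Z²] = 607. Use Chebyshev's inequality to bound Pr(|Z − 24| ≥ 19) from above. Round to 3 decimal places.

Var(Z) = E[Z²] − (E[Z])² = 607 − 576 = 31.
Chebyshev's inequality: Pr(|Z − μ| ≥ t) ≤ Var(Z)/t² = 31/361 = 0.0859.

0.086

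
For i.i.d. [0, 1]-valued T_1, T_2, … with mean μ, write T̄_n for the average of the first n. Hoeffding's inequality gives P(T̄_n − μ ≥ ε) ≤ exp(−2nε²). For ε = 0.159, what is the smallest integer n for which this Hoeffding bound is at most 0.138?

40

Require exp(−2nε²) ≤ 0.138, i.e. 2nε² ≥ ln(1/0.138) = 1.980502.
So n ≥ 1.980502 / (2·0.159²) = 39.170.
The smallest integer n is 40.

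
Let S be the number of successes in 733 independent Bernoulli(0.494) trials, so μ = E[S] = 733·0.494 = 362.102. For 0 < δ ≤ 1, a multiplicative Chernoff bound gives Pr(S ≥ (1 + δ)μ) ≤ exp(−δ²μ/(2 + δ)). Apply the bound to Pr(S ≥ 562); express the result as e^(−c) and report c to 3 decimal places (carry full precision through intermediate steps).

43.241

Write 562 = (1 + δ)μ, so δ = 562/362.102 − 1 = 0.5520489…
Then the exponent is δ²μ/(2 + δ) = (562 − μ)² / (μ·(2 + δ)) = 43.241125.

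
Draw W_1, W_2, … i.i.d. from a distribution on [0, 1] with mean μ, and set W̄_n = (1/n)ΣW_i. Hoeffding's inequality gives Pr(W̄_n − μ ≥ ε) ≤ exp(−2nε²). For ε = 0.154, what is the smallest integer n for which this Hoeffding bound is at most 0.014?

Require exp(−2nε²) ≤ 0.014, i.e. 2nε² ≥ ln(1/0.014) = 4.268698.
So n ≥ 4.268698 / (2·0.154²) = 89.996.
The smallest integer n is 90.

90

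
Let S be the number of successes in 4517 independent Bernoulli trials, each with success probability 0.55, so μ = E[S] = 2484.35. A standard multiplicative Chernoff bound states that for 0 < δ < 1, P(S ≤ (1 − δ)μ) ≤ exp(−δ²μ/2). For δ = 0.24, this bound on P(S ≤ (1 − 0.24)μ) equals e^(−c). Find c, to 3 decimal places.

c = δ²μ/2 = 0.24²·2484.35/2 = 71.5493.

71.549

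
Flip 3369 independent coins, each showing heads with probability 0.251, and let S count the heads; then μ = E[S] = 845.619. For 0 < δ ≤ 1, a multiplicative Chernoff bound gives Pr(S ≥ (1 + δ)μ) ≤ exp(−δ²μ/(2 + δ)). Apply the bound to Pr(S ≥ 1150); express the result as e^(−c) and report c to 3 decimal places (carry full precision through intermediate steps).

Write 1150 = (1 + δ)μ, so δ = 1150/845.619 − 1 = 0.3599505…
Then the exponent is δ²μ/(2 + δ) = (1150 − μ)² / (μ·(2 + δ)) = 46.425592.

46.426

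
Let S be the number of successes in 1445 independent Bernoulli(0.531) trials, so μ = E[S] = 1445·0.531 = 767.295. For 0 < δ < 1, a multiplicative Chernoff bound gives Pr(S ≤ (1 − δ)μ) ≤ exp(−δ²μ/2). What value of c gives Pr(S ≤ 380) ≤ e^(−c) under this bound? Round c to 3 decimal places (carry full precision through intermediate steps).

97.744

Write 380 = (1 − δ)μ, so δ = 1 − 380/767.295 = 0.5047537…
Then the exponent is δ²μ/2 = (μ − 380)²/(2μ) = 97.744295.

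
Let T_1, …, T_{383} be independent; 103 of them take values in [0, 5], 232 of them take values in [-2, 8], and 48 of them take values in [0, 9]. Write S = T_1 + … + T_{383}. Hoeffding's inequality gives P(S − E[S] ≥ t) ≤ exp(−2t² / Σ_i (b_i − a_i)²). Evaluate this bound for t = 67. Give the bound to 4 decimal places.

Σ(b_i − a_i)² = 103·5² + 232·10² + 48·9² = 29663.
Exponent = 2·67² / 29663 = 0.30267.
Bound = exp(−0.30267) = 0.73885.

0.7388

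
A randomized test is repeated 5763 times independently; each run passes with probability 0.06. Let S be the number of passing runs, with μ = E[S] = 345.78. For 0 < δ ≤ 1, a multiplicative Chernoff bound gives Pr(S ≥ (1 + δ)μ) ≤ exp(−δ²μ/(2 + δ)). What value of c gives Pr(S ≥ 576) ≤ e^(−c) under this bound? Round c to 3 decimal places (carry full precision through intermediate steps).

Write 576 = (1 + δ)μ, so δ = 576/345.78 − 1 = 0.6657991…
Then the exponent is δ²μ/(2 + δ) = (576 − μ)² / (μ·(2 + δ)) = 57.498805.

57.499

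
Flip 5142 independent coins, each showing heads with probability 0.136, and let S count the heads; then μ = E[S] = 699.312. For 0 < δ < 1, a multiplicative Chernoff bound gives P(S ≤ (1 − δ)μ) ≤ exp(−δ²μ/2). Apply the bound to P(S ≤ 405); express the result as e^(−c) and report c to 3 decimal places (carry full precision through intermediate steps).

Write 405 = (1 − δ)μ, so δ = 1 − 405/699.312 = 0.4208594…
Then the exponent is δ²μ/2 = (μ − 405)²/(2μ) = 61.931980.

61.932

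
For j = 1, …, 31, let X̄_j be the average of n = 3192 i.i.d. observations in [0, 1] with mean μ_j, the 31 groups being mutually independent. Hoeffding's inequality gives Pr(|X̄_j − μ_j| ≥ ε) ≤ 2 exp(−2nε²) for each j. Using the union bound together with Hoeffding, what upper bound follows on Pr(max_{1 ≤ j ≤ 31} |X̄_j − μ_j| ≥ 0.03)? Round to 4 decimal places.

Per-experiment Hoeffding bound: 2·exp(−2·3192·0.03²) = 2·exp(−5.74560) = 0.0063936.
Union bound over 31 events: 31·0.0063936 = 0.19820.

0.1982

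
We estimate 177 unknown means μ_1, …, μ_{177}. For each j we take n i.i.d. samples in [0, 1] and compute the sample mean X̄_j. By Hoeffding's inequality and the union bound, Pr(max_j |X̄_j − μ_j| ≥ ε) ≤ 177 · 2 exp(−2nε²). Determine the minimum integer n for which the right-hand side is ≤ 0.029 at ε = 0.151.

Need 2·177·exp(−2nε²) ≤ 0.029, i.e. exp(−2nε²) ≤ 0.029/354.
So 2nε² ≥ ln(354/0.029) = 9.409756.
Hence n ≥ 9.409756/(2·0.151²) = 206.345.
The smallest integer n is 207.

207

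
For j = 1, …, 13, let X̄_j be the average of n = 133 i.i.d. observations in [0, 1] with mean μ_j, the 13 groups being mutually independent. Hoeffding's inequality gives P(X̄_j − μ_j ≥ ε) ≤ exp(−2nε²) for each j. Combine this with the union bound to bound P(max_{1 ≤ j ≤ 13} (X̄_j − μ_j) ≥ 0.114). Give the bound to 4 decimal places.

Per-experiment Hoeffding bound: exp(−2·133·0.114²) = exp(−3.45694) = 0.031526.
Union bound over 13 events: 13·0.031526 = 0.40984.

0.4098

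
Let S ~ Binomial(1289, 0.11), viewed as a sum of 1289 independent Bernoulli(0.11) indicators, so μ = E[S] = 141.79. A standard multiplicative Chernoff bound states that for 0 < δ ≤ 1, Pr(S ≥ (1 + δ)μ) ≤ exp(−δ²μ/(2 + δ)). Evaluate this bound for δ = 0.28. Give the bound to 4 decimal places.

0.0076

Exponent = δ²μ/(2 + δ) = 0.28²·141.79/2.28 = 4.8756.
Bound = exp(−4.8756) = 0.00763.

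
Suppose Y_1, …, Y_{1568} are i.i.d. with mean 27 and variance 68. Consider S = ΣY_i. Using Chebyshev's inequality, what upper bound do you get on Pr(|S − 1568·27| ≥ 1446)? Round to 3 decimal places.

Var(S) = n·Var(Y_i) = 1568·68 = 106624.
Chebyshev: Pr(|S − 1568·27| ≥ 1446) ≤ Var(S)/1446² = 106624/2090916 = 0.0510.

0.051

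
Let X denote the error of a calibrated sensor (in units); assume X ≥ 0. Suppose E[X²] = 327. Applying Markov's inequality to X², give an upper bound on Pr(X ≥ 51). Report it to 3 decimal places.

0.126

Since X ≥ 0, the event {X ≥ 51} is the same as {X² ≥ 2601}.
Markov's inequality applied to X² gives Pr(X² ≥ 2601) ≤ E[X²]/2601 = 327/2601 = 0.1257.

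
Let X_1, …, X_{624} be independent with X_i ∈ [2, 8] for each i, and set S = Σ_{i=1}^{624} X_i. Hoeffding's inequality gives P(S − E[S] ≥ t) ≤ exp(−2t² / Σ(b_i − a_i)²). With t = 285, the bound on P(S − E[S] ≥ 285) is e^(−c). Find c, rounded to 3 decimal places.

Σ(b_i − a_i)² = 624·(6)² = 22464.
c = 2t²/22464 = 2·285²/22464 = 7.2316.

7.232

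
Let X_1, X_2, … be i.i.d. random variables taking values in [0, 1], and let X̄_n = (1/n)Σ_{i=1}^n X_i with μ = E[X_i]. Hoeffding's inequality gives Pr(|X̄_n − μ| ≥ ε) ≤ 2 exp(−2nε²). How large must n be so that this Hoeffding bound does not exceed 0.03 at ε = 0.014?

10714

Require 2·exp(−2nε²) ≤ 0.03, i.e. 2nε² ≥ ln(2/0.03) = 4.199705.
So n ≥ 4.199705 / (2·0.014²) = 10713.533.
The smallest integer n is 10714.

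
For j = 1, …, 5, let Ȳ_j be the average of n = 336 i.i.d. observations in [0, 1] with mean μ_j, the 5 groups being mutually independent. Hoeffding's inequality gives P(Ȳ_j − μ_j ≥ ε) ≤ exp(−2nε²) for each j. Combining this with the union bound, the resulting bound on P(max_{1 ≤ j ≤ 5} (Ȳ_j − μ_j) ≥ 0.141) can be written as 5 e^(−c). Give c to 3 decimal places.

13.360

Union bound over the 5 events: P(max_{1 ≤ j ≤ 5} (Ȳ_j − μ_j) ≥ 0.141) ≤ 5·exp(−2nε²) = 5 exp(−2·336·0.141²).
So c = 2·336·0.141² = 13.3600.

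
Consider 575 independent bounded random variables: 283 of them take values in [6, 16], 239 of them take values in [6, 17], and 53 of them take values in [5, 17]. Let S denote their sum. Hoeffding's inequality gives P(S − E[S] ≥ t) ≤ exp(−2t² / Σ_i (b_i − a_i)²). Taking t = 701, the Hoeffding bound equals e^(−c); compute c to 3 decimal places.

15.155

Σ(b_i − a_i)² = 283·10² + 239·11² + 53·12² = 64851.
c = 2t² / 64851 = 2·701² / 64851 = 15.1548.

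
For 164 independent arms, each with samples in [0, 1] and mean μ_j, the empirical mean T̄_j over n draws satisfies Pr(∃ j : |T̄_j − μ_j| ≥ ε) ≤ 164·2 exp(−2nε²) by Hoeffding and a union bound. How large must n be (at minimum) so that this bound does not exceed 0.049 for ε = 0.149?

Need 2·164·exp(−2nε²) ≤ 0.049, i.e. exp(−2nε²) ≤ 0.049/328.
So 2nε² ≥ ln(328/0.049) = 8.808949.
Hence n ≥ 8.808949/(2·0.149²) = 198.391.
The smallest integer n is 199.

199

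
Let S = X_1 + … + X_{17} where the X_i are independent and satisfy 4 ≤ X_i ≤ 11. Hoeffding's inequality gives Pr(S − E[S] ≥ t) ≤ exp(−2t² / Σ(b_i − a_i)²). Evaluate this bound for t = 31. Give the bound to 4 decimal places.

0.0995

Σ(b_i − a_i)² = 17·(7)² = 833.
Exponent = 2·31²/833 = 2.3073.
Bound = exp(−2.3073) = 0.09953.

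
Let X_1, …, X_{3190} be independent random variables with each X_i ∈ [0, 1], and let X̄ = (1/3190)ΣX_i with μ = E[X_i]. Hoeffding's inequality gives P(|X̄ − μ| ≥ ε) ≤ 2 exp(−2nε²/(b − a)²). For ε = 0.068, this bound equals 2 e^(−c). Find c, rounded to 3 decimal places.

29.501

c = 2nε²/(b − a)² = 2·3190·0.068² / 1² = 29.5011.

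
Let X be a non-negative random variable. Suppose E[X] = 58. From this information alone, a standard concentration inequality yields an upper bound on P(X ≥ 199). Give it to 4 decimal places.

Only the mean of a non-negative variable is known, so Markov's inequality is the applicable tail bound.
Markov's inequality: for a non-negative random variable, P(X ≥ a) ≤ E[X]/a.
Here E[X] = 58 and a = 199, so the bound is 58/199 = 0.2915.

0.2915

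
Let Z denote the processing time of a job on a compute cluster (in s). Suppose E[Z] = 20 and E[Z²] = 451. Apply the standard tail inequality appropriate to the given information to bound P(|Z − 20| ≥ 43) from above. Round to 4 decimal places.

The first two moments determine the variance, so Chebyshev's inequality is the sharpest standard bound available.
Var(Z) = E[Z²] − (E[Z])² = 451 − 400 = 51.
Chebyshev's inequality: P(|Z − μ| ≥ t) ≤ Var(Z)/t² = 51/1849 = 0.0276.

0.0276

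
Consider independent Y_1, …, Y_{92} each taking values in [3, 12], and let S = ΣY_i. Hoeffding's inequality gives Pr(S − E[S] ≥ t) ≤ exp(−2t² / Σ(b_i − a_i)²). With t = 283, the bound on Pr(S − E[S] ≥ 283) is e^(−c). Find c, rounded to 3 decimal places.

21.495

Σ(b_i − a_i)² = 92·(9)² = 7452.
c = 2t²/7452 = 2·283²/7452 = 21.4946.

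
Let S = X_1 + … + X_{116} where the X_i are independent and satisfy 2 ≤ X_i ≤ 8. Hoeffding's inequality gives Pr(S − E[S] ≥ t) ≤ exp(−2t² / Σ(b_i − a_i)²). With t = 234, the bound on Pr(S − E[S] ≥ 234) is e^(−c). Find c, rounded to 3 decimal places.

Σ(b_i − a_i)² = 116·(6)² = 4176.
c = 2t²/4176 = 2·234²/4176 = 26.2241.

26.224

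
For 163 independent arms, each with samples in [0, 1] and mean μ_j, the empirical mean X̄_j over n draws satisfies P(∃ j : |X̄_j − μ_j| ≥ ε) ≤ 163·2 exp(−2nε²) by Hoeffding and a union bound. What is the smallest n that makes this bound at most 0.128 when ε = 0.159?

156

Need 2·163·exp(−2nε²) ≤ 0.128, i.e. exp(−2nε²) ≤ 0.128/326.
So 2nε² ≥ ln(326/0.128) = 7.842622.
Hence n ≥ 7.842622/(2·0.159²) = 155.109.
The smallest integer n is 156.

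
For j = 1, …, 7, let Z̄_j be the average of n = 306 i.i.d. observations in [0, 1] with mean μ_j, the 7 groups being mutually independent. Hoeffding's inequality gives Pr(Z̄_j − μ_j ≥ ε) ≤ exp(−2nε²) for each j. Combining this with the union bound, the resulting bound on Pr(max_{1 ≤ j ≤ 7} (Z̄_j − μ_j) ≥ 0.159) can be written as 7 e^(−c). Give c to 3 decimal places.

Union bound over the 7 events: Pr(max_{1 ≤ j ≤ 7} (Z̄_j − μ_j) ≥ 0.159) ≤ 7·exp(−2nε²) = 7 exp(−2·306·0.159²).
So c = 2·306·0.159² = 15.4720.

15.472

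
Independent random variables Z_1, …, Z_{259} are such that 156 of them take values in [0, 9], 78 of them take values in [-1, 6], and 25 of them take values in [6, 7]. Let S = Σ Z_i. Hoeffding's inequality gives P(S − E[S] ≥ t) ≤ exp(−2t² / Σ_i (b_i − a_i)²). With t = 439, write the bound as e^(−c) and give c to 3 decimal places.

Σ(b_i − a_i)² = 156·9² + 78·7² + 25·1² = 16483.
c = 2t² / 16483 = 2·439² / 16483 = 23.3842.

23.384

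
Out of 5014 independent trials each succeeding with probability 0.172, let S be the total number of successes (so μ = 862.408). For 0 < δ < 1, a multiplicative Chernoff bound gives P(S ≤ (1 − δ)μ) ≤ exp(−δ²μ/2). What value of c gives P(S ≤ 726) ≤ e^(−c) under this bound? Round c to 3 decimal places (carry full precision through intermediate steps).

10.788

Write 726 = (1 − δ)μ, so δ = 1 − 726/862.408 = 0.1581711…
Then the exponent is δ²μ/2 = (μ − 726)²/(2μ) = 10.787900.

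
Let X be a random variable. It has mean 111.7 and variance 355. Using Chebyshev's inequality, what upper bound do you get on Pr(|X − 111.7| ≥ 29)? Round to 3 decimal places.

Chebyshev: Pr(|X − μ| ≥ t) ≤ Var(X)/t².
Bound = 355 / 841 = 0.4221.

0.422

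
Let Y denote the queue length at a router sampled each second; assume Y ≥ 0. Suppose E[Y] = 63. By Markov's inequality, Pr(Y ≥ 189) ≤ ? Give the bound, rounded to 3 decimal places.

0.333

Markov's inequality: for a non-negative random variable, Pr(Y ≥ a) ≤ E[Y]/a.
Here E[Y] = 63 and a = 189, so the bound is 63/189 = 0.3333.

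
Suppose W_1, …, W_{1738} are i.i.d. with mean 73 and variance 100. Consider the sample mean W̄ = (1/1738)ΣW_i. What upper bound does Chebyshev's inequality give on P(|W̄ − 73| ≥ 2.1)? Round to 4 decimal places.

0.0130

Var(W̄) = Var(W_i)/n = 100/1738 = 0.057537.
Chebyshev: P(|W̄ − 73| ≥ 2.1) ≤ Var(W̄)/(2.1)² = 100/(1738·2.1²) = 0.0130.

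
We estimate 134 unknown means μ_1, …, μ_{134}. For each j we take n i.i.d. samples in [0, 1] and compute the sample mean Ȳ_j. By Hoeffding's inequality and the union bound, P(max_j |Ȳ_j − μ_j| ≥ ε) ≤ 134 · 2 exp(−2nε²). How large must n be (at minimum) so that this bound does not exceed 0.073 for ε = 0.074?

750

Need 2·134·exp(−2nε²) ≤ 0.073, i.e. exp(−2nε²) ≤ 0.073/268.
So 2nε² ≥ ln(268/0.073) = 8.208283.
Hence n ≥ 8.208283/(2·0.074²) = 749.478.
The smallest integer n is 750.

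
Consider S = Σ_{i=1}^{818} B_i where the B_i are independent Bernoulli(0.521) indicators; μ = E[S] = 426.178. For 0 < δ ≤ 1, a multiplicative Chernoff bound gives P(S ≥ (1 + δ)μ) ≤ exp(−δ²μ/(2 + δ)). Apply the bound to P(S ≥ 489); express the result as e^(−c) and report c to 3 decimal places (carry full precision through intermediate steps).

4.312

Write 489 = (1 + δ)μ, so δ = 489/426.178 − 1 = 0.1474079…
Then the exponent is δ²μ/(2 + δ) = (489 − μ)² / (μ·(2 + δ)) = 4.312389.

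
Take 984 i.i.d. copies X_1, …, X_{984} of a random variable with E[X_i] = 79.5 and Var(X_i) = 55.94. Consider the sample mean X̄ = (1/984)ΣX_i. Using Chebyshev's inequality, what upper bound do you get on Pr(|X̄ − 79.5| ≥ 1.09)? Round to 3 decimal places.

0.048

Var(X̄) = Var(X_i)/n = 55.94/984 = 0.05685.
Chebyshev: Pr(|X̄ − 79.5| ≥ 1.09) ≤ Var(X̄)/(1.09)² = 55.94/(984·1.09²) = 0.0478.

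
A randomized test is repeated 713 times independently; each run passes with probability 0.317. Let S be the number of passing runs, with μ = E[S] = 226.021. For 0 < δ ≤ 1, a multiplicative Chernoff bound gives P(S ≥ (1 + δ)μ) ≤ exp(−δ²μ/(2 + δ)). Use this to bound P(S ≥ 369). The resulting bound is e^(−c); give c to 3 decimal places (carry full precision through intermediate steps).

Write 369 = (1 + δ)μ, so δ = 369/226.021 − 1 = 0.6325917…
Then the exponent is δ²μ/(2 + δ) = (369 − μ)² / (μ·(2 + δ)) = 34.356761.

34.357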